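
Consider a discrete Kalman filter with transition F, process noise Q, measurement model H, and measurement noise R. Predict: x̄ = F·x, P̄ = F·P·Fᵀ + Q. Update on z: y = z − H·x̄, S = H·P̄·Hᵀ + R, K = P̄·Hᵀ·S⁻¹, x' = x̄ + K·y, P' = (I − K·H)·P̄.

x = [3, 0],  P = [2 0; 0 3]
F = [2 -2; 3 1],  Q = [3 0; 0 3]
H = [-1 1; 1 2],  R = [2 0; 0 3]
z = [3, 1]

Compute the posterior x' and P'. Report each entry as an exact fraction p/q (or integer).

x̄ = F·x = [6, 9]
P̄ = F·P·Fᵀ + Q = [23 6; 6 24]
y = z − H·x̄ = [0, -23]
S = H·P̄·Hᵀ + R = [37 19; 19 146]
K = P̄·Hᵀ·S⁻¹ = [-3147/5041 1618/5041; 1602/5041 1656/5041]
x' = x̄ + K·y = [-6968/5041, 7281/5041]
P' = (I − K·H)·P̄ = [5814/5041 -480/5041; -480/5041 2724/5041]

x' = [-6968/5041, 7281/5041]
P' = [5814/5041 -480/5041; -480/5041 2724/5041]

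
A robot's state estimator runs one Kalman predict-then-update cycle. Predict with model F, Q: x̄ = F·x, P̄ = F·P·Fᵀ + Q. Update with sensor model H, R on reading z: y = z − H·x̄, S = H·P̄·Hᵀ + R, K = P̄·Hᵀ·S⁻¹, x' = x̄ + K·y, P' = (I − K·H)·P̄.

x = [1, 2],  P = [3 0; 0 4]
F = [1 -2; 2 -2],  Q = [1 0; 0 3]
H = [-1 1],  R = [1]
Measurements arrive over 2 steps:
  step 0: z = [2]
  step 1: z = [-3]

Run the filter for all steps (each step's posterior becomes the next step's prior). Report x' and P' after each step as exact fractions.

step 0: x' = [-11/4, -7/8], P' = [39/2 79/4; 79/4 167/8]
step 1: x' = [-11/14, -185/49], P' = [7 43/7; 43/7 306/49]

step 0: x̄ = F·x = [-3, -2]
step 0: P̄ = F·P·Fᵀ + Q = [20 22; 22 31]
step 0: y = z − H·x̄ = [1]
step 0: S = H·P̄·Hᵀ + R = [8]
step 0: K = P̄·Hᵀ·S⁻¹ = [1/4; 9/8]
step 0: x' = x̄ + K·y = [-11/4, -7/8]
step 0: P' = (I − K·H)·P̄ = [39/2 79/4; 79/4 167/8]
step 1: x̄ = F·x = [-1, -15/4]
step 1: P̄ = F·P·Fᵀ + Q = [25 4; 4 13/2]
step 1: y = z − H·x̄ = [-1/4]
step 1: S = H·P̄·Hᵀ + R = [49/2]
step 1: K = P̄·Hᵀ·S⁻¹ = [-6/7; 5/49]
step 1: x' = x̄ + K·y = [-11/14, -185/49]
step 1: P' = (I − K·H)·P̄ = [7 43/7; 43/7 306/49]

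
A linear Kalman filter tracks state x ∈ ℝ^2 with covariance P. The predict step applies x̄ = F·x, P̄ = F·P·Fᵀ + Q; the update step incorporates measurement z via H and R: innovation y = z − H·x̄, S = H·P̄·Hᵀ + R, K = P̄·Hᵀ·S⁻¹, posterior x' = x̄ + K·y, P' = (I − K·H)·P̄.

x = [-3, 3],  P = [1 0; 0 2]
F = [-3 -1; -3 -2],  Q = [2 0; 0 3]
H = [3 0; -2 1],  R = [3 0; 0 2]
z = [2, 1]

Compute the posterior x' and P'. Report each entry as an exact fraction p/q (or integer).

x' = [236/373, 461/373]
P' = [117/373 208/373; 208/373 950/373]

x̄ = F·x = [6, 3]
P̄ = F·P·Fᵀ + Q = [13 13; 13 20]
y = z − H·x̄ = [-16, 10]
S = H·P̄·Hᵀ + R = [120 -39; -39 22]
K = P̄·Hᵀ·S⁻¹ = [117/373 -13/373; 208/373 267/373]
x' = x̄ + K·y = [236/373, 461/373]
P' = (I − K·H)·P̄ = [117/373 208/373; 208/373 950/373]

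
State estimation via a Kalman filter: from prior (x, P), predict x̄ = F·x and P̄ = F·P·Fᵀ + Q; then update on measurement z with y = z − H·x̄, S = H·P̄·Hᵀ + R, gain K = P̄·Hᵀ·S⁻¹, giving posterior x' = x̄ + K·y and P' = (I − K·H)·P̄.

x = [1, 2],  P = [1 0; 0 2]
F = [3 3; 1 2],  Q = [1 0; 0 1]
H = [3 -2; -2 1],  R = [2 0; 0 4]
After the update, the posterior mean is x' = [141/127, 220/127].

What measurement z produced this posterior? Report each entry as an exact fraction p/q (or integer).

z = [-1, -2]

x̄ = F·x = [9, 5]
P̄ = F·P·Fᵀ + Q = [28 15; 15 10]
S = H·P̄·Hᵀ + R = [114 -83; -83 66]
K = P̄·Hᵀ·S⁻¹ = [161/635 -192/635; -2/127 -41/127]
x' − x̄ = [-1002/127, -415/127] = K·y
y = (KᵀK)⁻¹·Kᵀ·(x' − x̄) = [-18, 11]
z = y + H·x̄ = [-18, 11] + [17, -13] = [-1, -2]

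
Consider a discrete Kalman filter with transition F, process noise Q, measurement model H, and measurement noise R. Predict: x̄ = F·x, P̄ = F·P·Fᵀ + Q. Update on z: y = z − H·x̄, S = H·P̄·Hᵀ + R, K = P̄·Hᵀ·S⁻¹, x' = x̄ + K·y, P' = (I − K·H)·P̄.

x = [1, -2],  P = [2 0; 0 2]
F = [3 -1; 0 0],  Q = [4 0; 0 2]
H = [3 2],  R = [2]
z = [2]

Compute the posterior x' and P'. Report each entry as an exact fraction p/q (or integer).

x̄ = F·x = [5, 0]
P̄ = F·P·Fᵀ + Q = [24 0; 0 2]
y = z − H·x̄ = [-13]
S = H·P̄·Hᵀ + R = [226]
K = P̄·Hᵀ·S⁻¹ = [36/113; 2/113]
x' = x̄ + K·y = [97/113, -26/113]
P' = (I − K·H)·P̄ = [120/113 -144/113; -144/113 218/113]

x' = [97/113, -26/113]
P' = [120/113 -144/113; -144/113 218/113]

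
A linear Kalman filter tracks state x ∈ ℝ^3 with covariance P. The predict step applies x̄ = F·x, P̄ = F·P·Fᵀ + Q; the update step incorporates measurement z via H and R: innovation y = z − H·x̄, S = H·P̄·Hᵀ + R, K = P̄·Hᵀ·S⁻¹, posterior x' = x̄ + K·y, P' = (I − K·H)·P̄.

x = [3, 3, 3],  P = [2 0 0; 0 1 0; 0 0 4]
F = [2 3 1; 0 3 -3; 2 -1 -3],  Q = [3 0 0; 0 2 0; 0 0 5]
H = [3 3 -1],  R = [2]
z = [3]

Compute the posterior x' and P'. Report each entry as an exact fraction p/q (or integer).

x̄ = F·x = [18, 0, -6]
P̄ = F·P·Fᵀ + Q = [24 -3 -7; -3 47 33; -7 33 50]
y = z − H·x̄ = [-57]
S = H·P̄·Hᵀ + R = [481]
K = P̄·Hᵀ·S⁻¹ = [70/481; 99/481; 28/481]
x' = x̄ + K·y = [4668/481, -5643/481, -4482/481]
P' = (I − K·H)·P̄ = [6644/481 -8373/481 -5327/481; -8373/481 12806/481 13101/481; -5327/481 13101/481 23266/481]

x' = [4668/481, -5643/481, -4482/481]
P' = [6644/481 -8373/481 -5327/481; -8373/481 12806/481 13101/481; -5327/481 13101/481 23266/481]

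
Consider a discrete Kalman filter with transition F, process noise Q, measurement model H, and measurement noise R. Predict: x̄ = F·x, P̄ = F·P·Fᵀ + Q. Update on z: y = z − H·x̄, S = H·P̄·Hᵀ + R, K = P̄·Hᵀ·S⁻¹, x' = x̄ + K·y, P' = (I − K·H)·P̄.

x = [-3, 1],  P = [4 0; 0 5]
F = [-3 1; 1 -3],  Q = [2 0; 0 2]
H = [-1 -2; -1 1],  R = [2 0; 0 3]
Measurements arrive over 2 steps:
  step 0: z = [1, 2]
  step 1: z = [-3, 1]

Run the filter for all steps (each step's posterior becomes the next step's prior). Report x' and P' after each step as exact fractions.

step 0: x̄ = F·x = [10, -6]
step 0: P̄ = F·P·Fᵀ + Q = [43 -27; -27 51]
step 0: y = z − H·x̄ = [-1, 18]
step 0: S = H·P̄·Hᵀ + R = [141 -86; -86 151]
step 0: K = P̄·Hᵀ·S⁻¹ = [-4359/13895 -8924/13895; -4617/13895 4548/13895]
step 0: x' = x̄ + K·y = [-17323/13895, 3111/13895]
step 0: P' = (I − K·H)·P̄ = [20754/13895 -6018/13895; -6018/13895 7626/13895]
step 1: x̄ = F·x = [11016/2779, -3808/1985]
step 1: P̄ = F·P·Fᵀ + Q = [51662/2779 -4152/397; -4152/397 21898/1985]
step 1: y = z − H·x̄ = [-39917/13895, 95631/13895]
step 1: S = H·P̄·Hᵀ + R = [317964/13895 -193582/13895; -193582/13895 743921/13895]
step 1: K = P̄·Hᵀ·S⁻¹ = [-1946187/7163228 -2196497/3581614; -559140/1790807 573322/1790807]
step 1: x' = x̄ + K·y = [3751719/7163228, 2116646/1790807]
step 1: P' = (I − K·H)·P̄ = [5041723/3581614 -773884/1790807; -773884/1790807 946082/1790807]

step 0: x' = [-17323/13895, 3111/13895], P' = [20754/13895 -6018/13895; -6018/13895 7626/13895]
step 1: x' = [3751719/7163228, 2116646/1790807], P' = [5041723/3581614 -773884/1790807; -773884/1790807 946082/1790807]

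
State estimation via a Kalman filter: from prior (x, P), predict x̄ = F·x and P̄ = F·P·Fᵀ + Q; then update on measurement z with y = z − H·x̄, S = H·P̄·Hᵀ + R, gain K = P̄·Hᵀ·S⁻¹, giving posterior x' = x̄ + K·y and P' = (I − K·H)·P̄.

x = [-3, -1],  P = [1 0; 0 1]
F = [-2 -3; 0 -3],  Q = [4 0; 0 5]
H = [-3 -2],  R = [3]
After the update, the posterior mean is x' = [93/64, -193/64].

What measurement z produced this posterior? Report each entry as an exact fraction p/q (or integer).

x̄ = F·x = [9, 3]
P̄ = F·P·Fᵀ + Q = [17 9; 9 14]
S = H·P̄·Hᵀ + R = [320]
K = P̄·Hᵀ·S⁻¹ = [-69/320; -11/64]
x' − x̄ = [-483/64, -385/64] = K·y
y = (KᵀK)⁻¹·Kᵀ·(x' − x̄) = [35]
z = y + H·x̄ = [35] + [-33] = [2]

z = [2]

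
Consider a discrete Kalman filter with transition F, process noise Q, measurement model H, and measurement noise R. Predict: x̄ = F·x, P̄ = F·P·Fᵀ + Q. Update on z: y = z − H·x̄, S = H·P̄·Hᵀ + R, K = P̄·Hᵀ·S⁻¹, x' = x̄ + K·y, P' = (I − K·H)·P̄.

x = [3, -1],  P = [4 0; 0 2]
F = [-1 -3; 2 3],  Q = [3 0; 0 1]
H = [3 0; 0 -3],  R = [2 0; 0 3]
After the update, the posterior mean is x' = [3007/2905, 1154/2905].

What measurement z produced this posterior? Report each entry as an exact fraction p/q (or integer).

x̄ = F·x = [0, 3]
P̄ = F·P·Fᵀ + Q = [25 -26; -26 35]
S = H·P̄·Hᵀ + R = [227 234; 234 318]
K = P̄·Hᵀ·S⁻¹ = [933/2905 26/2905; -39/2905 -1861/5810]
x' − x̄ = [3007/2905, -7561/2905] = K·y
y = (KᵀK)⁻¹·Kᵀ·(x' − x̄) = [3, 8]
z = y + H·x̄ = [3, 8] + [0, -9] = [3, -1]

z = [3, -1]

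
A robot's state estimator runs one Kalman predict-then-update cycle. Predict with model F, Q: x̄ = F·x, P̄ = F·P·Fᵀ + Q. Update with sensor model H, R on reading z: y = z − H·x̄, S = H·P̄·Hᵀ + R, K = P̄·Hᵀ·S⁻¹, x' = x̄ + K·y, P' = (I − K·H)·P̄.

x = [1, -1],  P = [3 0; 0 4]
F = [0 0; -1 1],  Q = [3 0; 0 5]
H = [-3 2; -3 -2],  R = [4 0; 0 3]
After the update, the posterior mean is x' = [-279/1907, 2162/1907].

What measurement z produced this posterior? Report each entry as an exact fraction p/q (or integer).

z = [3, -2]

x̄ = F·x = [0, -2]
P̄ = F·P·Fᵀ + Q = [3 0; 0 12]
S = H·P̄·Hᵀ + R = [79 -21; -21 78]
K = P̄·Hᵀ·S⁻¹ = [-297/1907 -300/1907; 456/1907 -464/1907]
x' − x̄ = [-279/1907, 5976/1907] = K·y
y = (KᵀK)⁻¹·Kᵀ·(x' − x̄) = [7, -6]
z = y + H·x̄ = [7, -6] + [-4, 4] = [3, -2]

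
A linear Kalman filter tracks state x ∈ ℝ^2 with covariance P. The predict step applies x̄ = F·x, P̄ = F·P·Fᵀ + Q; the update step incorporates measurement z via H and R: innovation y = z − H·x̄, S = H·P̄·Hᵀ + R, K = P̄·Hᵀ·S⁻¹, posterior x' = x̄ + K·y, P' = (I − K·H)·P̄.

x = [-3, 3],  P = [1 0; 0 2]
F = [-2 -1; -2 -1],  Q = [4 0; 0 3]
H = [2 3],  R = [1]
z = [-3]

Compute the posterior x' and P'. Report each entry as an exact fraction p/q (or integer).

x̄ = F·x = [3, 3]
P̄ = F·P·Fᵀ + Q = [10 6; 6 9]
y = z − H·x̄ = [-18]
S = H·P̄·Hᵀ + R = [194]
K = P̄·Hᵀ·S⁻¹ = [19/97; 39/194]
x' = x̄ + K·y = [-51/97, -60/97]
P' = (I − K·H)·P̄ = [248/97 -159/97; -159/97 225/194]

x' = [-51/97, -60/97]
P' = [248/97 -159/97; -159/97 225/194]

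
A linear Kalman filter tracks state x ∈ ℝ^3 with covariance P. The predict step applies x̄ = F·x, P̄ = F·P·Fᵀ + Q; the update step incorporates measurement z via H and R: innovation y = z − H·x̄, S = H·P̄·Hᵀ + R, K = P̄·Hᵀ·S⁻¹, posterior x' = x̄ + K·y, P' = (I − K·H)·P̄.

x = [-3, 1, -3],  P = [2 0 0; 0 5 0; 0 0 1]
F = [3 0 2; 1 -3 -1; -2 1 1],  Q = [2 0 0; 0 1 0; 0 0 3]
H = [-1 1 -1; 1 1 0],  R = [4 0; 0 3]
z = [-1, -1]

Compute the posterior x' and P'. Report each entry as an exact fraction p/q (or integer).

x̄ = F·x = [-15, -3, 4]
P̄ = F·P·Fᵀ + Q = [24 4 -10; 4 49 -20; -10 -20 17]
y = z − H·x̄ = [-9, 17]
S = H·P̄·Hᵀ + R = [106 55; 55 84]
K = P̄·Hᵀ·S⁻¹ = [-2380/5879 3518/5879; 2545/5879 2043/5879; -618/5879 -1695/5879]
x' = x̄ + K·y = [-6959/5879, -5811/5879, 263/5879]
P' = (I − K·H)·P̄ = [18792/5879 -8238/5879 -17510/5879; -8238/5879 14367/5879 12425/5879; -17510/5879 12425/5879 32407/5879]

x' = [-6959/5879, -5811/5879, 263/5879]
P' = [18792/5879 -8238/5879 -17510/5879; -8238/5879 14367/5879 12425/5879; -17510/5879 12425/5879 32407/5879]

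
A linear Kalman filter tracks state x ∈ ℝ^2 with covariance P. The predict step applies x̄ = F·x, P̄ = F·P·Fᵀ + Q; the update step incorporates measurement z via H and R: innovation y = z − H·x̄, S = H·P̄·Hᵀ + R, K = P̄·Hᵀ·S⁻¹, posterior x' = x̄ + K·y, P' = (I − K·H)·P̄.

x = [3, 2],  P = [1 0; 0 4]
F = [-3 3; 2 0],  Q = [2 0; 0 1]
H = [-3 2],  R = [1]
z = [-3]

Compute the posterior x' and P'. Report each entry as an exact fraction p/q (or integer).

x̄ = F·x = [-3, 6]
P̄ = F·P·Fᵀ + Q = [47 -6; -6 5]
y = z − H·x̄ = [-24]
S = H·P̄·Hᵀ + R = [516]
K = P̄·Hᵀ·S⁻¹ = [-51/172; 7/129]
x' = x̄ + K·y = [177/43, 202/43]
P' = (I − K·H)·P̄ = [281/172 99/43; 99/43 449/129]

x' = [177/43, 202/43]
P' = [281/172 99/43; 99/43 449/129]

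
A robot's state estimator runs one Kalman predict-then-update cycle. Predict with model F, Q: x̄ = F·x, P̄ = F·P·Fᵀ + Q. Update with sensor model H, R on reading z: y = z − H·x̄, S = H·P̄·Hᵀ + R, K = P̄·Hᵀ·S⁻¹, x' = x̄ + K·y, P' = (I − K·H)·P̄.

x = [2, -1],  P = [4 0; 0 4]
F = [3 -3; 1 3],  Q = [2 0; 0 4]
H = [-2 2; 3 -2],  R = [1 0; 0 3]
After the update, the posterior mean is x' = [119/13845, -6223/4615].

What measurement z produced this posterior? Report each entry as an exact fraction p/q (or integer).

z = [-3, 2]

x̄ = F·x = [9, -1]
P̄ = F·P·Fᵀ + Q = [74 -24; -24 44]
S = H·P̄·Hᵀ + R = [665 -860; -860 1133]
K = P̄·Hᵀ·S⁻¹ = [10132/13845 2198/2769; 5496/4615 704/923]
x' − x̄ = [-124486/13845, -1608/4615] = K·y
y = (KᵀK)⁻¹·Kᵀ·(x' − x̄) = [17, -27]
z = y + H·x̄ = [17, -27] + [-20, 29] = [-3, 2]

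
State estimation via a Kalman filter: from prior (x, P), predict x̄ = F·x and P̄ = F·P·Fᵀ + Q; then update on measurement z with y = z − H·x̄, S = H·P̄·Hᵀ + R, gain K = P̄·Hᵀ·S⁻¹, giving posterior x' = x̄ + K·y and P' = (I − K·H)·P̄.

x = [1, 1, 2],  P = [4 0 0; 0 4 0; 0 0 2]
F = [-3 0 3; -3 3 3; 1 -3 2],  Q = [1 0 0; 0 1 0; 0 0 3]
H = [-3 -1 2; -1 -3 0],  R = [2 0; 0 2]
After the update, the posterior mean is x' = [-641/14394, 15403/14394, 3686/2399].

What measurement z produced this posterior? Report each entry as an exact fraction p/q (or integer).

x̄ = F·x = [3, 6, 2]
P̄ = F·P·Fᵀ + Q = [55 54 0; 54 91 -36; 0 -36 51]
S = H·P̄·Hᵀ + R = [1260 1194; 1194 1200]
K = P̄·Hᵀ·S⁻¹ = [-617/14394 -663/4798; 73/14394 -3995/14394; 1018/2399 -797/2399]
x' − x̄ = [-43823/14394, -70961/14394, -1112/2399] = K·y
y = (KᵀK)⁻¹·Kᵀ·(x' − x̄) = [13, 18]
z = y + H·x̄ = [13, 18] + [-11, -21] = [2, -3]

z = [2, -3]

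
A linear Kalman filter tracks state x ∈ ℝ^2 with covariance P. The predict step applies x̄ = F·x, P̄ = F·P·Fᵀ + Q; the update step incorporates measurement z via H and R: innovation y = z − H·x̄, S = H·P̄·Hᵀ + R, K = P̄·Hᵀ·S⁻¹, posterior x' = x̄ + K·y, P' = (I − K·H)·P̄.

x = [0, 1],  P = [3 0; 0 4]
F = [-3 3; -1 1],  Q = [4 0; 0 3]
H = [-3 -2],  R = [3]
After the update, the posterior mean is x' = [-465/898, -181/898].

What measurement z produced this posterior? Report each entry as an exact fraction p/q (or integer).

z = [2]

x̄ = F·x = [3, 1]
P̄ = F·P·Fᵀ + Q = [67 21; 21 10]
S = H·P̄·Hᵀ + R = [898]
K = P̄·Hᵀ·S⁻¹ = [-243/898; -83/898]
x' − x̄ = [-3159/898, -1079/898] = K·y
y = (KᵀK)⁻¹·Kᵀ·(x' − x̄) = [13]
z = y + H·x̄ = [13] + [-11] = [2]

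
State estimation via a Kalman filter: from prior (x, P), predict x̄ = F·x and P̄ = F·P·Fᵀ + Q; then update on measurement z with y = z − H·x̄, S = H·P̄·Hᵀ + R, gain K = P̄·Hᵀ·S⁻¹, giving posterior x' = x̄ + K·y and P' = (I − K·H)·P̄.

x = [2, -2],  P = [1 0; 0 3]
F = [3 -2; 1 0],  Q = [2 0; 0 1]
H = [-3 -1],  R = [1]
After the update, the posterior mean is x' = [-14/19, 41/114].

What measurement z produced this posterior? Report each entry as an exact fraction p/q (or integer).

z = [2]

x̄ = F·x = [10, 2]
P̄ = F·P·Fᵀ + Q = [23 3; 3 2]
S = H·P̄·Hᵀ + R = [228]
K = P̄·Hᵀ·S⁻¹ = [-6/19; -11/228]
x' − x̄ = [-204/19, -187/114] = K·y
y = (KᵀK)⁻¹·Kᵀ·(x' − x̄) = [34]
z = y + H·x̄ = [34] + [-32] = [2]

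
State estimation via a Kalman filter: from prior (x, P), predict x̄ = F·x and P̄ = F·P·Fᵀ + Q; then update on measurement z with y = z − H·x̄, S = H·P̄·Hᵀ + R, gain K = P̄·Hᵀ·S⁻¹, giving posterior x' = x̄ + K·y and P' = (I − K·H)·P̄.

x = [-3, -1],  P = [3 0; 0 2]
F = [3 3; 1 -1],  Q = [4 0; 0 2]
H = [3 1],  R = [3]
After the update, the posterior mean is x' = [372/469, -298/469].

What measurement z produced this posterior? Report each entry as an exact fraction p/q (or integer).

z = [2]

x̄ = F·x = [-12, -2]
P̄ = F·P·Fᵀ + Q = [49 3; 3 7]
S = H·P̄·Hᵀ + R = [469]
K = P̄·Hᵀ·S⁻¹ = [150/469; 16/469]
x' − x̄ = [6000/469, 640/469] = K·y
y = (KᵀK)⁻¹·Kᵀ·(x' − x̄) = [40]
z = y + H·x̄ = [40] + [-38] = [2]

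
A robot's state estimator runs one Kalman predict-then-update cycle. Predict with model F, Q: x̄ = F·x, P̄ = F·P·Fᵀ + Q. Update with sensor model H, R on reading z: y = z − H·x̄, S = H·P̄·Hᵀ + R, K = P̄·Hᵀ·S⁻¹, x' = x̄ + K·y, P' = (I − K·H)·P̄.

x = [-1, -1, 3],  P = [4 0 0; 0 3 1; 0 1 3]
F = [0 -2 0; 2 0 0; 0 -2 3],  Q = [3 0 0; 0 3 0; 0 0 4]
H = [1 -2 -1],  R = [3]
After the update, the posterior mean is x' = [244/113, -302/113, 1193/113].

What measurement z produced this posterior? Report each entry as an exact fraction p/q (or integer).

x̄ = F·x = [2, -2, 11]
P̄ = F·P·Fᵀ + Q = [15 0 6; 0 19 0; 6 0 31]
S = H·P̄·Hᵀ + R = [113]
K = P̄·Hᵀ·S⁻¹ = [9/113; -38/113; -25/113]
x' − x̄ = [18/113, -76/113, -50/113] = K·y
y = (KᵀK)⁻¹·Kᵀ·(x' − x̄) = [2]
z = y + H·x̄ = [2] + [-5] = [-3]

z = [-3]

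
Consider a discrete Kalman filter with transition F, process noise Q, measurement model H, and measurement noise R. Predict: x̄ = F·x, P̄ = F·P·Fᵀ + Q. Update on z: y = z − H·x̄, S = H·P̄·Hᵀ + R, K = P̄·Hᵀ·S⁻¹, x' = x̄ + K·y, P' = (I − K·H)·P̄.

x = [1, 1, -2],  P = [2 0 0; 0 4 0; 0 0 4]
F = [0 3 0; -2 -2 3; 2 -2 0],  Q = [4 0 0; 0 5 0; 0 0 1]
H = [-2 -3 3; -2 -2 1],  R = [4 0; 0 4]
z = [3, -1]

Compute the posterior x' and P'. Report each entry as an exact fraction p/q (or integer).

x' = [14163/2281, -80102/11405, -22599/11405]
P' = [64744/2281 -80768/2281 -36912/2281; -80768/2281 532856/11405 260812/11405; -36912/2281 260812/11405 141764/11405]

x̄ = F·x = [3, -10, 0]
P̄ = F·P·Fᵀ + Q = [40 -24 -24; -24 65 8; -24 8 25]
y = z − H·x̄ = [-21, -15]
S = H·P̄·Hᵀ + R = [830 505; 505 321]
K = P̄·Hᵀ·S⁻¹ = [520/2281 -1216/2281; -2113/11405 139/2281; 2994/11405 -537/2281]
x' = x̄ + K·y = [14163/2281, -80102/11405, -22599/11405]
P' = (I − K·H)·P̄ = [64744/2281 -80768/2281 -36912/2281; -80768/2281 532856/11405 260812/11405; -36912/2281 260812/11405 141764/11405]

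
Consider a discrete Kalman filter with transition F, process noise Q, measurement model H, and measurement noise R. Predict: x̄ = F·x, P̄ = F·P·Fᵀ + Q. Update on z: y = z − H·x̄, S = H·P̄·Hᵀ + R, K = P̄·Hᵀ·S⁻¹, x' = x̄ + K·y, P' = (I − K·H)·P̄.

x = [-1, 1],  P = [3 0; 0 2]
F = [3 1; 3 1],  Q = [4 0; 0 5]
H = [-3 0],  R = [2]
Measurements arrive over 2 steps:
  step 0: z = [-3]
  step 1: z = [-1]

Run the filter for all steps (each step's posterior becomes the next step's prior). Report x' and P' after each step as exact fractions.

step 0: x' = [293/299, 185/299], P' = [66/299 58/299; 58/299 2597/299]
step 1: x' = [16333/43213, 51049/43213], P' = [9470/43213 7078/43213; 7078/43213 350547/43213]

step 0: x̄ = F·x = [-2, -2]
step 0: P̄ = F·P·Fᵀ + Q = [33 29; 29 34]
step 0: y = z − H·x̄ = [-9]
step 0: S = H·P̄·Hᵀ + R = [299]
step 0: K = P̄·Hᵀ·S⁻¹ = [-99/299; -87/299]
step 0: x' = x̄ + K·y = [293/299, 185/299]
step 0: P' = (I − K·H)·P̄ = [66/299 58/299; 58/299 2597/299]
step 1: x̄ = F·x = [1064/299, 1064/299]
step 1: P̄ = F·P·Fᵀ + Q = [4735/299 3539/299; 3539/299 5034/299]
step 1: y = z − H·x̄ = [2893/299]
step 1: S = H·P̄·Hᵀ + R = [43213/299]
step 1: K = P̄·Hᵀ·S⁻¹ = [-14205/43213; -10617/43213]
step 1: x' = x̄ + K·y = [16333/43213, 51049/43213]
step 1: P' = (I − K·H)·P̄ = [9470/43213 7078/43213; 7078/43213 350547/43213]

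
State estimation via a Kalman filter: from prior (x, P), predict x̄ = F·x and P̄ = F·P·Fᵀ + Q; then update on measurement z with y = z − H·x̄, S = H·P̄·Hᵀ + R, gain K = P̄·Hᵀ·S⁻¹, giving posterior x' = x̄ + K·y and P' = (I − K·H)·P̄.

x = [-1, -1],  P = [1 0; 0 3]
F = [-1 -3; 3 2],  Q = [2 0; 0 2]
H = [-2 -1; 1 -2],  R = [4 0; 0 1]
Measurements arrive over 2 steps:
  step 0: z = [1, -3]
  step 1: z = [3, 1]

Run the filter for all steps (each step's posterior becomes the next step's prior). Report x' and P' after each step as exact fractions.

step 0: x' = [-7729/7112, 3211/3556], P' = [4353/7112 705/3556; 705/3556 521/1778]
step 1: x' = [-10401274/8956237, -9745627/8956237], P' = [4760524/8956237 1451244/8956237; 1451244/8956237 2468676/8956237]

step 0: x̄ = F·x = [4, -5]
step 0: P̄ = F·P·Fᵀ + Q = [30 -21; -21 23]
step 0: y = z − H·x̄ = [4, -17]
step 0: S = H·P̄·Hᵀ + R = [63 -77; -77 207]
step 0: K = P̄·Hᵀ·S⁻¹ = [-2529/7112 219/1016; -613/3556 -197/508]
step 0: x' = x̄ + K·y = [-7729/7112, 3211/3556]
step 0: P' = (I − K·H)·P̄ = [4353/7112 705/3556; 705/3556 521/1778]
step 1: x̄ = F·x = [-11537/7112, -10343/7112]
step 1: P̄ = F·P·Fᵀ + Q = [45793/7112 -41073/7112; -41073/7112 78657/7112]
step 1: y = z − H·x̄ = [-12081/7112, -291/1016]
step 1: S = H·P̄·Hᵀ + R = [125985/7112 -8213/1016; -8213/1016 75975/1016]
step 1: K = P̄·Hᵀ·S⁻¹ = [-2743073/8956237 1858036/8956237; -1342791/8956237 -3486108/8956237]
step 1: x' = x̄ + K·y = [-10401274/8956237, -9745627/8956237]
step 1: P' = (I − K·H)·P̄ = [4760524/8956237 1451244/8956237; 1451244/8956237 2468676/8956237]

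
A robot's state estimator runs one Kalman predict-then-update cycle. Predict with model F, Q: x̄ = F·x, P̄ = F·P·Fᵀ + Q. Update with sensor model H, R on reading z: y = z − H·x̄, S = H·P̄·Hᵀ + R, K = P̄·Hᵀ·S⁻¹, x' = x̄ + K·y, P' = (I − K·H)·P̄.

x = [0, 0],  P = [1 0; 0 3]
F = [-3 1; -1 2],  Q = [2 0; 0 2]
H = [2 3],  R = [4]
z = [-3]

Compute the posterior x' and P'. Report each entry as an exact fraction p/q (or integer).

x' = [-55/101, -63/101]
P' = [1217/303 -246/101; -246/101 192/101]

x̄ = F·x = [0, 0]
P̄ = F·P·Fᵀ + Q = [14 9; 9 15]
y = z − H·x̄ = [-3]
S = H·P̄·Hᵀ + R = [303]
K = P̄·Hᵀ·S⁻¹ = [55/303; 21/101]
x' = x̄ + K·y = [-55/101, -63/101]
P' = (I − K·H)·P̄ = [1217/303 -246/101; -246/101 192/101]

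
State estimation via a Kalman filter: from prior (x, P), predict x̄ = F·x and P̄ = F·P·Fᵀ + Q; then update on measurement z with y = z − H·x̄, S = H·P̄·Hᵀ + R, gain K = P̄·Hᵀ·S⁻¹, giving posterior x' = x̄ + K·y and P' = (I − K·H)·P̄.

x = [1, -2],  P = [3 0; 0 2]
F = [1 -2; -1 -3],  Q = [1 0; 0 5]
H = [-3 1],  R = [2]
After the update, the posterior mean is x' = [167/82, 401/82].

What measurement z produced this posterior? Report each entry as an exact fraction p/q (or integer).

x̄ = F·x = [5, 5]
P̄ = F·P·Fᵀ + Q = [12 9; 9 26]
S = H·P̄·Hᵀ + R = [82]
K = P̄·Hᵀ·S⁻¹ = [-27/82; -1/82]
x' − x̄ = [-243/82, -9/82] = K·y
y = (KᵀK)⁻¹·Kᵀ·(x' − x̄) = [9]
z = y + H·x̄ = [9] + [-10] = [-1]

z = [-1]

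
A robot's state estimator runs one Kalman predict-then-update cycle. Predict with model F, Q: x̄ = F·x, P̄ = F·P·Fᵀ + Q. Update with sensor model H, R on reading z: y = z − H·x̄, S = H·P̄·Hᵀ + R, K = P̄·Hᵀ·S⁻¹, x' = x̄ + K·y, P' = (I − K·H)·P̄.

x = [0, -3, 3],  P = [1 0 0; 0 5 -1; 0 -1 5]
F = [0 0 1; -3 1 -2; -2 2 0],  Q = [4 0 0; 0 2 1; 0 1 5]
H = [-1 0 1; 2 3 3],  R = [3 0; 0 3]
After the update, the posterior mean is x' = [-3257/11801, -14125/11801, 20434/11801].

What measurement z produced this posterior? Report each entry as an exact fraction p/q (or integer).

x̄ = F·x = [3, -9, -6]
P̄ = F·P·Fᵀ + Q = [9 -11 -2; -11 40 21; -2 21 29]
S = H·P̄·Hᵀ + R = [45 167; 167 882]
K = P̄·Hᵀ·S⁻¹ = [-6195/11801 892/11801; 1337/11801 1901/11801; 2960/11801 1393/11801]
x' − x̄ = [-38660/11801, 92084/11801, 91240/11801] = K·y
y = (KᵀK)⁻¹·Kᵀ·(x' − x̄) = [12, 40]
z = y + H·x̄ = [12, 40] + [-9, -39] = [3, 1]

z = [3, 1]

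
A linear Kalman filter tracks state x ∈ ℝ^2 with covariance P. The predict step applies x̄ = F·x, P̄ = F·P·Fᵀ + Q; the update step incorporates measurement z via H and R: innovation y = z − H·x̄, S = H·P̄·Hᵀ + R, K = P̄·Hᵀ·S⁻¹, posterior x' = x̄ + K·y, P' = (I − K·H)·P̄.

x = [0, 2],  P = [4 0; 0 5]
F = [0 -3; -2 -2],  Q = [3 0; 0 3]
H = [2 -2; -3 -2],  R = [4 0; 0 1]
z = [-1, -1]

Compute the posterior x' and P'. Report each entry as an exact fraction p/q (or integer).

x̄ = F·x = [-6, -4]
P̄ = F·P·Fᵀ + Q = [48 30; 30 39]
y = z − H·x̄ = [3, -27]
S = H·P̄·Hᵀ + R = [112 -72; -72 949]
K = P̄·Hᵀ·S⁻¹ = [4869/25276 -1266/6319; -14589/50552 -1257/6319]
x' = x̄ + K·y = [-321/25276, 25537/50552]
P' = (I − K·H)·P̄ = [1227/6319 -2415/12638; -2415/12638 9759/25276]

x' = [-321/25276, 25537/50552]
P' = [1227/6319 -2415/12638; -2415/12638 9759/25276]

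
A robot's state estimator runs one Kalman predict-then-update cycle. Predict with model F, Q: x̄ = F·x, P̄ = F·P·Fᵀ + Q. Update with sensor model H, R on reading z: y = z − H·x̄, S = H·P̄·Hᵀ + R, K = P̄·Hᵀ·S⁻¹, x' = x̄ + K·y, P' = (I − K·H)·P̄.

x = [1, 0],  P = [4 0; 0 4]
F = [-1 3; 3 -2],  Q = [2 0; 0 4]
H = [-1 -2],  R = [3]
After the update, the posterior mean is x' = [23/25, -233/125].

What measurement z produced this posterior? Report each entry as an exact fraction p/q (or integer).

z = [3]

x̄ = F·x = [-1, 3]
P̄ = F·P·Fᵀ + Q = [42 -36; -36 56]
S = H·P̄·Hᵀ + R = [125]
K = P̄·Hᵀ·S⁻¹ = [6/25; -76/125]
x' − x̄ = [48/25, -608/125] = K·y
y = (KᵀK)⁻¹·Kᵀ·(x' − x̄) = [8]
z = y + H·x̄ = [8] + [-5] = [3]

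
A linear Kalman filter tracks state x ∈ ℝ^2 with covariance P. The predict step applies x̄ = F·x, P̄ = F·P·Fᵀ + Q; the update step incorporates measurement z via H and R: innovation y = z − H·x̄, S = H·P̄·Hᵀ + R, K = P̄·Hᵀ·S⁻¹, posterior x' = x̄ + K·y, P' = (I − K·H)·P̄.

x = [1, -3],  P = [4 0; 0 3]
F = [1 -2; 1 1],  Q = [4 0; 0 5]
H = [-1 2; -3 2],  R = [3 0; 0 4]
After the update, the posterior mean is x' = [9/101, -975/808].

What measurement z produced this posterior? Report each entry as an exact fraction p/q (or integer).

z = [-3, -2]

x̄ = F·x = [7, -2]
P̄ = F·P·Fᵀ + Q = [20 -2; -2 12]
S = H·P̄·Hᵀ + R = [79 124; 124 256]
K = P̄·Hᵀ·S⁻¹ = [112/303 -130/303; 367/606 -427/2424]
x' − x̄ = [-698/101, 641/808] = K·y
y = (KᵀK)⁻¹·Kᵀ·(x' − x̄) = [8, 23]
z = y + H·x̄ = [8, 23] + [-11, -25] = [-3, -2]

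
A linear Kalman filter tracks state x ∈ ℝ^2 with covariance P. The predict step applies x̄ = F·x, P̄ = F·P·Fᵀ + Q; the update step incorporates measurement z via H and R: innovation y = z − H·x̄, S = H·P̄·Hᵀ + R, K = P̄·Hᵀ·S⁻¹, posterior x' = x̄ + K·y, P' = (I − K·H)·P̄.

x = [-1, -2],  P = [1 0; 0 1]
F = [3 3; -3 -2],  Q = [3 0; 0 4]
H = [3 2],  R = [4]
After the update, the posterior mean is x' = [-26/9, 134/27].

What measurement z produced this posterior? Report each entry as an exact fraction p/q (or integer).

x̄ = F·x = [-9, 7]
P̄ = F·P·Fᵀ + Q = [21 -15; -15 17]
S = H·P̄·Hᵀ + R = [81]
K = P̄·Hᵀ·S⁻¹ = [11/27; -11/81]
x' − x̄ = [55/9, -55/27] = K·y
y = (KᵀK)⁻¹·Kᵀ·(x' − x̄) = [15]
z = y + H·x̄ = [15] + [-13] = [2]

z = [2]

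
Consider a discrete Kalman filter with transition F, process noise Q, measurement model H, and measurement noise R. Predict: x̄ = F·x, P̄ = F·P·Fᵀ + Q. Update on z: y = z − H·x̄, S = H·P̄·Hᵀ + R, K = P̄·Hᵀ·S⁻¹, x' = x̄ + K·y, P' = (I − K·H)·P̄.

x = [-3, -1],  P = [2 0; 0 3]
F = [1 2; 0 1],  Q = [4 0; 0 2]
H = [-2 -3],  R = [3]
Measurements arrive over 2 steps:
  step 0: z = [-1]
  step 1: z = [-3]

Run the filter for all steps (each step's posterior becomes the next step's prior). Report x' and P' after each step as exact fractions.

step 0: x̄ = F·x = [-5, -1]
step 0: P̄ = F·P·Fᵀ + Q = [18 6; 6 5]
step 0: y = z − H·x̄ = [-14]
step 0: S = H·P̄·Hᵀ + R = [192]
step 0: K = P̄·Hᵀ·S⁻¹ = [-9/32; -9/64]
step 0: x' = x̄ + K·y = [-17/16, 31/32]
step 0: P' = (I − K·H)·P̄ = [45/16 -51/32; -51/32 77/64]
step 1: x̄ = F·x = [7/8, 31/32]
step 1: P̄ = F·P·Fᵀ + Q = [21/4 13/16; 13/16 205/64]
step 1: y = z − H·x̄ = [53/32]
step 1: S = H·P̄·Hᵀ + R = [4005/64]
step 1: K = P̄·Hᵀ·S⁻¹ = [-92/445; -719/4005]
step 1: x' = x̄ + K·y = [237/445, 2689/4005]
step 1: P' = (I − K·H)·P̄ = [1146/445 -672/445; -672/445 4751/4005]

step 0: x' = [-17/16, 31/32], P' = [45/16 -51/32; -51/32 77/64]
step 1: x' = [237/445, 2689/4005], P' = [1146/445 -672/445; -672/445 4751/4005]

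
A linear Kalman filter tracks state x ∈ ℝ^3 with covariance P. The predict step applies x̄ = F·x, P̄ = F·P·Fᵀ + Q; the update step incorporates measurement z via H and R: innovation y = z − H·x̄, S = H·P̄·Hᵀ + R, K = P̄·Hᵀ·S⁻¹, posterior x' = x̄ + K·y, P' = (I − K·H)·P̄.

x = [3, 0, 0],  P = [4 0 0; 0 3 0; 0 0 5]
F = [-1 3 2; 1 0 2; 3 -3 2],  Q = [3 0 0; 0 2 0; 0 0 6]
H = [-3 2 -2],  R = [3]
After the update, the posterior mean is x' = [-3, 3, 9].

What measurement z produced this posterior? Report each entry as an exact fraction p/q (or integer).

z = [-3]

x̄ = F·x = [-3, 3, 9]
P̄ = F·P·Fᵀ + Q = [54 16 -19; 16 26 32; -19 32 89]
S = H·P̄·Hᵀ + R = [273]
K = P̄·Hᵀ·S⁻¹ = [-92/273; -20/91; -19/91]
x' − x̄ = [0, 0, 0] = K·y
y = (KᵀK)⁻¹·Kᵀ·(x' − x̄) = [0]
z = y + H·x̄ = [0] + [-3] = [-3]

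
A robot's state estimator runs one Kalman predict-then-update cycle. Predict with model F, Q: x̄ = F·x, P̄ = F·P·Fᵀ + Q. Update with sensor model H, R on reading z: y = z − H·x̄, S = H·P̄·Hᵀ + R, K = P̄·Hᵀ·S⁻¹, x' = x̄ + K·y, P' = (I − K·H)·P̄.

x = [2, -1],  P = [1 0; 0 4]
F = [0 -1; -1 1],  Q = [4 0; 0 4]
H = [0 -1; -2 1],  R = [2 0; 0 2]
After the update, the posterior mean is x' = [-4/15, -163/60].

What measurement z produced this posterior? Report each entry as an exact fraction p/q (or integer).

x̄ = F·x = [1, -3]
P̄ = F·P·Fᵀ + Q = [8 -4; -4 9]
S = H·P̄·Hᵀ + R = [11 -17; -17 59]
K = P̄·Hᵀ·S⁻¹ = [-13/45 -19/45; -121/180 17/180]
x' − x̄ = [-19/15, 17/60] = K·y
y = (KᵀK)⁻¹·Kᵀ·(x' − x̄) = [0, 3]
z = y + H·x̄ = [0, 3] + [3, -5] = [3, -2]

z = [3, -2]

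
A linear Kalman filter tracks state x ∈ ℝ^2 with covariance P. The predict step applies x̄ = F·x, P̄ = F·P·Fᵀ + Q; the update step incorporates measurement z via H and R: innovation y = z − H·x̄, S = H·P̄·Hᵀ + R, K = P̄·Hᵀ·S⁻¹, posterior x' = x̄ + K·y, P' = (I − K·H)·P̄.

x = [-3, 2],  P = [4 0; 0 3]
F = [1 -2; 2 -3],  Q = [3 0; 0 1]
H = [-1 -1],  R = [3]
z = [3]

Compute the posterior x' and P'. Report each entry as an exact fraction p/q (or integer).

x' = [-53/59, -148/59]
P' = [217/118 -41/59; -41/59 146/59]

x̄ = F·x = [-7, -12]
P̄ = F·P·Fᵀ + Q = [19 26; 26 44]
y = z − H·x̄ = [-16]
S = H·P̄·Hᵀ + R = [118]
K = P̄·Hᵀ·S⁻¹ = [-45/118; -35/59]
x' = x̄ + K·y = [-53/59, -148/59]
P' = (I − K·H)·P̄ = [217/118 -41/59; -41/59 146/59]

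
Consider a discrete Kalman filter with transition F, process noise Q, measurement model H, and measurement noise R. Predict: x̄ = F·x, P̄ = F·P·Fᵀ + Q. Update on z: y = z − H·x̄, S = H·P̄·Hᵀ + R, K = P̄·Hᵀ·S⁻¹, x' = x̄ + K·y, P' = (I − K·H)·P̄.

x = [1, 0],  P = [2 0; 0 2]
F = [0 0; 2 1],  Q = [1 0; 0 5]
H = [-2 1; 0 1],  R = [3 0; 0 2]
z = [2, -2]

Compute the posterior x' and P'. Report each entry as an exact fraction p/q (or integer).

x' = [-120/149, -122/149]
P' = [81/149 60/149; 60/149 210/149]

x̄ = F·x = [0, 2]
P̄ = F·P·Fᵀ + Q = [1 0; 0 15]
y = z − H·x̄ = [0, -4]
S = H·P̄·Hᵀ + R = [22 15; 15 17]
K = P̄·Hᵀ·S⁻¹ = [-34/149 30/149; 30/149 105/149]
x' = x̄ + K·y = [-120/149, -122/149]
P' = (I − K·H)·P̄ = [81/149 60/149; 60/149 210/149]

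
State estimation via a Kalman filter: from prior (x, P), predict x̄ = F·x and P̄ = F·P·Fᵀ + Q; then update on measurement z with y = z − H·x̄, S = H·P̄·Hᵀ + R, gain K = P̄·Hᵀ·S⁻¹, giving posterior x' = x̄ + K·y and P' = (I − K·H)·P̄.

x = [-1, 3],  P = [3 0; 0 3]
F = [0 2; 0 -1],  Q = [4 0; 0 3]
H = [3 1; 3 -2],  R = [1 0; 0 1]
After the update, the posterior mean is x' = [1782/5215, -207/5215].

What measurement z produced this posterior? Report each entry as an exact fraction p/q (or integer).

x̄ = F·x = [6, -3]
P̄ = F·P·Fᵀ + Q = [16 -6; -6 6]
S = H·P̄·Hᵀ + R = [115 150; 150 241]
K = P̄·Hᵀ·S⁻¹ = [1122/5215 120/1043; 1608/5215 -330/1043]
x' − x̄ = [-29508/5215, 15438/5215] = K·y
y = (KᵀK)⁻¹·Kᵀ·(x' − x̄) = [-14, -23]
z = y + H·x̄ = [-14, -23] + [15, 24] = [1, 1]

z = [1, 1]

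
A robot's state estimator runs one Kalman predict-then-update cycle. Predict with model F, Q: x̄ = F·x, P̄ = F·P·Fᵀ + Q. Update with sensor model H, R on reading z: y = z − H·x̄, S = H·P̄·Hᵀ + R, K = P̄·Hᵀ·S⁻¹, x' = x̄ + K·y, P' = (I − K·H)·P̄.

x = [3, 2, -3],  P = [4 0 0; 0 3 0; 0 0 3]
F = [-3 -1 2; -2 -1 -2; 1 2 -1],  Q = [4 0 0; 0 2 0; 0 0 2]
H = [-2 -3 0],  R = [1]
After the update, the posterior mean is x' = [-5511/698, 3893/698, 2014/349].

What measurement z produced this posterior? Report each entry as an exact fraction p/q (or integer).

x̄ = F·x = [-17, -2, 10]
P̄ = F·P·Fᵀ + Q = [55 15 -24; 15 33 -8; -24 -8 21]
S = H·P̄·Hᵀ + R = [698]
K = P̄·Hᵀ·S⁻¹ = [-155/698; -129/698; 36/349]
x' − x̄ = [6355/698, 5289/698, -1476/349] = K·y
y = (KᵀK)⁻¹·Kᵀ·(x' − x̄) = [-41]
z = y + H·x̄ = [-41] + [40] = [-1]

z = [-1]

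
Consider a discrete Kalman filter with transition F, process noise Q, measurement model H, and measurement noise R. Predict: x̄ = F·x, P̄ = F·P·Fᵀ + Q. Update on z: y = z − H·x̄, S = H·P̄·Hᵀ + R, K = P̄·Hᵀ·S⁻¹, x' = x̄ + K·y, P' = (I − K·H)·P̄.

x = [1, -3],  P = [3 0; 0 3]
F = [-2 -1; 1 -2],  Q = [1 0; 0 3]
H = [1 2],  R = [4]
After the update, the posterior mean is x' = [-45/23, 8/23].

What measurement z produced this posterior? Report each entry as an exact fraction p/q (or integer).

x̄ = F·x = [1, 7]
P̄ = F·P·Fᵀ + Q = [16 0; 0 18]
S = H·P̄·Hᵀ + R = [92]
K = P̄·Hᵀ·S⁻¹ = [4/23; 9/23]
x' − x̄ = [-68/23, -153/23] = K·y
y = (KᵀK)⁻¹·Kᵀ·(x' − x̄) = [-17]
z = y + H·x̄ = [-17] + [15] = [-2]

z = [-2]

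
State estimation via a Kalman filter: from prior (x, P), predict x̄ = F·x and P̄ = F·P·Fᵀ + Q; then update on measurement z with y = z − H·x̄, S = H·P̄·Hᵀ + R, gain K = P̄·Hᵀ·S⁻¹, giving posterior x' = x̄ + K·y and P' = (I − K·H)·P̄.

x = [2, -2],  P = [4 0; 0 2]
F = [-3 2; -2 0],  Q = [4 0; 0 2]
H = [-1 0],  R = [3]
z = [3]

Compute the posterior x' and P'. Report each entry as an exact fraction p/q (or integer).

x̄ = F·x = [-10, -4]
P̄ = F·P·Fᵀ + Q = [48 24; 24 18]
y = z − H·x̄ = [-7]
S = H·P̄·Hᵀ + R = [51]
K = P̄·Hᵀ·S⁻¹ = [-16/17; -8/17]
x' = x̄ + K·y = [-58/17, -12/17]
P' = (I − K·H)·P̄ = [48/17 24/17; 24/17 114/17]

x' = [-58/17, -12/17]
P' = [48/17 24/17; 24/17 114/17]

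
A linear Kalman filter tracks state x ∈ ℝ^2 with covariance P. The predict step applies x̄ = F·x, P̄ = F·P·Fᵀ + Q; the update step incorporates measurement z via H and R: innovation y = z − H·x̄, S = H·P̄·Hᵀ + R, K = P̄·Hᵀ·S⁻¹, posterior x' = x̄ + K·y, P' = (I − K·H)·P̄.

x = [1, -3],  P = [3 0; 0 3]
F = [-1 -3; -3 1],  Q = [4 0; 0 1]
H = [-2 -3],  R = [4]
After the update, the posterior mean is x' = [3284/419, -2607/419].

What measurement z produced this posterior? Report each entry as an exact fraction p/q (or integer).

x̄ = F·x = [8, -6]
P̄ = F·P·Fᵀ + Q = [34 0; 0 31]
S = H·P̄·Hᵀ + R = [419]
K = P̄·Hᵀ·S⁻¹ = [-68/419; -93/419]
x' − x̄ = [-68/419, -93/419] = K·y
y = (KᵀK)⁻¹·Kᵀ·(x' − x̄) = [1]
z = y + H·x̄ = [1] + [2] = [3]

z = [3]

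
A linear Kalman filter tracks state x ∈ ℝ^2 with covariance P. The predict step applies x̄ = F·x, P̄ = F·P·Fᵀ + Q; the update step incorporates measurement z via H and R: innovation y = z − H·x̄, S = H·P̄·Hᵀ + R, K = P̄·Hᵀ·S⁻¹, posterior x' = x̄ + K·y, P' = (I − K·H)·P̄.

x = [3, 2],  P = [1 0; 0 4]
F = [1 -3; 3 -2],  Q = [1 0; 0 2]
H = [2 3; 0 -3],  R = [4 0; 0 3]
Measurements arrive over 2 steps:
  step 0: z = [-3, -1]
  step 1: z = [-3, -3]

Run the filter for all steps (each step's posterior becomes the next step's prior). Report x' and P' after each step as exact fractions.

step 0: x̄ = F·x = [-3, 5]
step 0: P̄ = F·P·Fᵀ + Q = [38 27; 27 27]
step 0: y = z − H·x̄ = [-12, 14]
step 0: S = H·P̄·Hᵀ + R = [723 -405; -405 246]
step 0: K = P̄·Hᵀ·S⁻¹ = [1939/4611 558/1537; 45/1537 -432/1537]
step 0: x' = x̄ + K·y = [-4555/1537, 1097/1537]
step 0: P' = (I − K·H)·P̄ = [6389/4611 -558/1537; -558/1537 432/1537]
step 1: x̄ = F·x = [-7846/1537, -15859/1537]
step 1: P̄ = F·P·Fᵀ + Q = [32708/4611 15119/1537; 15119/1537 30665/1537]
step 1: y = z − H·x̄ = [58658/1537, -52188/1537]
step 1: S = H·P̄·Hᵀ + R = [1521515/4611 -366699/1537; -366699/1537 280596/1537]
step 1: K = P̄·Hᵀ·S⁻¹ = [1439893/5102267 1056978/5102267; 366699/5102267 -1193584/5102267]
step 1: x' = x̄ + K·y = [-6982896/5102267, 1876213/5102267]
step 1: P' = (I − K·H)·P̄ = [4465253/5102267 -1056978/5102267; -1056978/5102267 1193584/5102267]

step 0: x' = [-4555/1537, 1097/1537], P' = [6389/4611 -558/1537; -558/1537 432/1537]
step 1: x' = [-6982896/5102267, 1876213/5102267], P' = [4465253/5102267 -1056978/5102267; -1056978/5102267 1193584/5102267]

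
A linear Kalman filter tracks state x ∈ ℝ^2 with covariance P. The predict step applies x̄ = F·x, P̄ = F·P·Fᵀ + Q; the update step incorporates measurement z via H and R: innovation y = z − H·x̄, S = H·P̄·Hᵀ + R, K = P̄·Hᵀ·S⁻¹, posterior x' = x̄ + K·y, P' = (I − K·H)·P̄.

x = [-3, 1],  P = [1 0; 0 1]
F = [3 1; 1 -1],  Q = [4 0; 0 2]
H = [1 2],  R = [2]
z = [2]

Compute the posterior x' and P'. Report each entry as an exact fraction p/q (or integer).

x̄ = F·x = [-8, -4]
P̄ = F·P·Fᵀ + Q = [14 2; 2 4]
y = z − H·x̄ = [18]
S = H·P̄·Hᵀ + R = [40]
K = P̄·Hᵀ·S⁻¹ = [9/20; 1/4]
x' = x̄ + K·y = [1/10, 1/2]
P' = (I − K·H)·P̄ = [59/10 -5/2; -5/2 3/2]

x' = [1/10, 1/2]
P' = [59/10 -5/2; -5/2 3/2]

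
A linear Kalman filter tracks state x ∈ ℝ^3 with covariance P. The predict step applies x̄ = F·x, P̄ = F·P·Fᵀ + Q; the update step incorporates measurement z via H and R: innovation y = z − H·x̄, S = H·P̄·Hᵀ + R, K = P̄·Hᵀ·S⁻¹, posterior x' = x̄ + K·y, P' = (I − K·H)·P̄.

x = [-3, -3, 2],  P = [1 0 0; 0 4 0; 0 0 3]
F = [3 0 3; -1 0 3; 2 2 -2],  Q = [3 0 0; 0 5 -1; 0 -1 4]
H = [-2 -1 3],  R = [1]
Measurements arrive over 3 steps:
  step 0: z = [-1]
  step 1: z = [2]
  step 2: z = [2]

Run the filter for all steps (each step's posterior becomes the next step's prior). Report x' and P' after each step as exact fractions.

step 0: x' = [-477/44, 9/11, -643/88], P' = [3819/220 78/55 5277/440; 78/55 519/55 222/55; 5277/440 222/55 8271/880]
step 1: x' = [-22084/428997, 797204/1286991, 1109384/1286991], P' = [5881313/142999 6195698/428997 13751357/428997; 6195698/428997 20109995/1286991 19045364/1286991; 13751357/428997 19045364/1286991 33824612/1286991]
step 2: x' = [-390058898/89375695, 247971278/268127085, -519031486/268127085], P' = [22049031009/446878475 8425927702/446878475 17418132841/446878475; 8425927702/446878475 8090291031/446878475 8291401848/446878475; 17418132841/446878475 8291401848/446878475 14358068309/446878475]

step 0: x̄ = F·x = [-3, 9, -16]
step 0: P̄ = F·P·Fᵀ + Q = [39 24 -12; 24 33 -21; -12 -21 36]
step 0: y = z − H·x̄ = [50]
step 0: S = H·P̄·Hᵀ + R = [880]
step 0: K = P̄·Hᵀ·S⁻¹ = [-69/440; -9/55; 153/880]
step 0: x' = x̄ + K·y = [-477/44, 9/11, -643/88]
step 0: P' = (I − K·H)·P̄ = [3819/220 78/55 5277/440; 78/55 519/55 222/55; 5277/440 222/55 8271/880]
step 1: x̄ = F·x = [-4791/88, -975/88, -239/44]
step 1: P̄ = F·P·Fᵀ + Q = [80907/176 18387/176 7083/88; 18387/176 30791/880 2219/88; 7083/88 2219/88 1403/44]
step 1: y = z − H·x̄ = [-8947/88]
step 1: S = H·P̄·Hᵀ + R = [1286991/880]
step 1: K = P̄·Hᵀ·S⁻¹ = [-229505/428997; -148091/1286991; -79670/1286991]
step 1: x' = x̄ + K·y = [-22084/428997, 797204/1286991, 1109384/1286991]
step 1: P' = (I − K·H)·P̄ = [5881313/142999 6195698/428997 13751357/428997; 6195698/428997 20109995/1286991 19045364/1286991; 13751357/428997 19045364/1286991 33824612/1286991]
step 2: x̄ = F·x = [1043132/428997, 377156/142999, -84096/142999]
step 2: P̄ = F·P·Fᵀ + Q = [169693568/142999 43683387/142999 37826442/142999; 43683387/142999 12918206/142999 10781363/142999; 37826442/142999 10781363/142999 10990548/142999]
step 2: y = z − H·x̄ = [4832590/428997]
step 2: S = H·P̄·Hᵀ + R = [446878475/142999]
step 2: K = P̄·Hᵀ·S⁻¹ = [-269591197/446878475; -67940891/446878475; -53462603/446878475]
step 2: x' = x̄ + K·y = [-390058898/89375695, 247971278/268127085, -519031486/268127085]
step 2: P' = (I − K·H)·P̄ = [22049031009/446878475 8425927702/446878475 17418132841/446878475; 8425927702/446878475 8090291031/446878475 8291401848/446878475; 17418132841/446878475 8291401848/446878475 14358068309/446878475]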